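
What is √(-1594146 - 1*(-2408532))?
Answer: √814386 ≈ 902.43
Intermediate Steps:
√(-1594146 - 1*(-2408532)) = √(-1594146 + 2408532) = √814386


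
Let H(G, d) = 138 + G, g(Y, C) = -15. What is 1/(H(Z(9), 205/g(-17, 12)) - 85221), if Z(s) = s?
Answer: -1/85074 ≈ -1.1754e-5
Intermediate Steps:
1/(H(Z(9), 205/g(-17, 12)) - 85221) = 1/((138 + 9) - 85221) = 1/(147 - 85221) = 1/(-85074) = -1/85074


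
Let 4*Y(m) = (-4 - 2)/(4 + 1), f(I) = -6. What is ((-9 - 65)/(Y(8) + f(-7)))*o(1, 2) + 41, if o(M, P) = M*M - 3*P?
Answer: -1117/63 ≈ -17.730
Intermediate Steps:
o(M, P) = M**2 - 3*P
Y(m) = -3/10 (Y(m) = ((-4 - 2)/(4 + 1))/4 = (-6/5)/4 = (-6*1/5)/4 = (1/4)*(-6/5) = -3/10)
((-9 - 65)/(Y(8) + f(-7)))*o(1, 2) + 41 = ((-9 - 65)/(-3/10 - 6))*(1**2 - 3*2) + 41 = (-74/(-63/10))*(1 - 6) + 41 = -74*(-10/63)*(-5) + 41 = (740/63)*(-5) + 41 = -3700/63 + 41 = -1117/63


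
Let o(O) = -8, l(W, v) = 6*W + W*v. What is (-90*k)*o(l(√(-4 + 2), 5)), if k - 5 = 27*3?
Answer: 61920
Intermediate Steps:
k = 86 (k = 5 + 27*3 = 5 + 81 = 86)
(-90*k)*o(l(√(-4 + 2), 5)) = -90*86*(-8) = -7740*(-8) = 61920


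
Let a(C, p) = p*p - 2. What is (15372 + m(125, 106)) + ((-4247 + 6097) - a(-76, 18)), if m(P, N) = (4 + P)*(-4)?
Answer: 16384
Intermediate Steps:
a(C, p) = -2 + p² (a(C, p) = p² - 2 = -2 + p²)
m(P, N) = -16 - 4*P
(15372 + m(125, 106)) + ((-4247 + 6097) - a(-76, 18)) = (15372 + (-16 - 4*125)) + ((-4247 + 6097) - (-2 + 18²)) = (15372 + (-16 - 500)) + (1850 - (-2 + 324)) = (15372 - 516) + (1850 - 1*322) = 14856 + (1850 - 322) = 14856 + 1528 = 16384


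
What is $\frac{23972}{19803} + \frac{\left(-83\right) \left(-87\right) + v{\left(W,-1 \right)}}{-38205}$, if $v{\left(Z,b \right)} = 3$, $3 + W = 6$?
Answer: $\frac{85865932}{84063735} \approx 1.0214$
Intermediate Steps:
$W = 3$ ($W = -3 + 6 = 3$)
$\frac{23972}{19803} + \frac{\left(-83\right) \left(-87\right) + v{\left(W,-1 \right)}}{-38205} = \frac{23972}{19803} + \frac{\left(-83\right) \left(-87\right) + 3}{-38205} = 23972 \cdot \frac{1}{19803} + \left(7221 + 3\right) \left(- \frac{1}{38205}\right) = \frac{23972}{19803} + 7224 \left(- \frac{1}{38205}\right) = \frac{23972}{19803} - \frac{2408}{12735} = \frac{85865932}{84063735}$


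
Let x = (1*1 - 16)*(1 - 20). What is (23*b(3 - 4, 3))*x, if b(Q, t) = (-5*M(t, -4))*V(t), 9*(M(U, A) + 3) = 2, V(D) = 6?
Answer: 546250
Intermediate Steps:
M(U, A) = -25/9 (M(U, A) = -3 + (1/9)*2 = -3 + 2/9 = -25/9)
b(Q, t) = 250/3 (b(Q, t) = -5*(-25/9)*6 = (125/9)*6 = 250/3)
x = 285 (x = (1 - 16)*(-19) = -15*(-19) = 285)
(23*b(3 - 4, 3))*x = (23*(250/3))*285 = (5750/3)*285 = 546250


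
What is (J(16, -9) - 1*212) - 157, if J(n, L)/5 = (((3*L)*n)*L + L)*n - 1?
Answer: 309946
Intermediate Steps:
J(n, L) = -5 + 5*n*(L + 3*n*L²) (J(n, L) = 5*((((3*L)*n)*L + L)*n - 1) = 5*(((3*L*n)*L + L)*n - 1) = 5*((3*n*L² + L)*n - 1) = 5*((L + 3*n*L²)*n - 1) = 5*(n*(L + 3*n*L²) - 1) = 5*(-1 + n*(L + 3*n*L²)) = -5 + 5*n*(L + 3*n*L²))
(J(16, -9) - 1*212) - 157 = ((-5 + 5*(-9)*16 + 15*(-9)²*16²) - 1*212) - 157 = ((-5 - 720 + 15*81*256) - 212) - 157 = ((-5 - 720 + 311040) - 212) - 157 = (310315 - 212) - 157 = 310103 - 157 = 309946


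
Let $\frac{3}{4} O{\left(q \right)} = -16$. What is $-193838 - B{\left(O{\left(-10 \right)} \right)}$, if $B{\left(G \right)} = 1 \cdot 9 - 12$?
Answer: $-193835$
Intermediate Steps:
$O{\left(q \right)} = - \frac{64}{3}$ ($O{\left(q \right)} = \frac{4}{3} \left(-16\right) = - \frac{64}{3}$)
$B{\left(G \right)} = -3$ ($B{\left(G \right)} = 9 - 12 = -3$)
$-193838 - B{\left(O{\left(-10 \right)} \right)} = -193838 - -3 = -193838 + 3 = -193835$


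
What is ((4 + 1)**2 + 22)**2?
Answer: 2209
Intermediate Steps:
((4 + 1)**2 + 22)**2 = (5**2 + 22)**2 = (25 + 22)**2 = 47**2 = 2209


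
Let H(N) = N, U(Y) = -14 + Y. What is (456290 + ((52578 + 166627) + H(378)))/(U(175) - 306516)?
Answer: -675873/306355 ≈ -2.2062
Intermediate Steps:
(456290 + ((52578 + 166627) + H(378)))/(U(175) - 306516) = (456290 + ((52578 + 166627) + 378))/((-14 + 175) - 306516) = (456290 + (219205 + 378))/(161 - 306516) = (456290 + 219583)/(-306355) = 675873*(-1/306355) = -675873/306355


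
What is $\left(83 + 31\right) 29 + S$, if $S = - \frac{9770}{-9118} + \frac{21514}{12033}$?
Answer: $\frac{181518889313}{54858447} \approx 3308.9$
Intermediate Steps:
$S = \frac{156863531}{54858447}$ ($S = \left(-9770\right) \left(- \frac{1}{9118}\right) + 21514 \cdot \frac{1}{12033} = \frac{4885}{4559} + \frac{21514}{12033} = \frac{156863531}{54858447} \approx 2.8594$)
$\left(83 + 31\right) 29 + S = \left(83 + 31\right) 29 + \frac{156863531}{54858447} = 114 \cdot 29 + \frac{156863531}{54858447} = 3306 + \frac{156863531}{54858447} = \frac{181518889313}{54858447}$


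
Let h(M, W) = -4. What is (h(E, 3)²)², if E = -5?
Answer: 256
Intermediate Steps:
(h(E, 3)²)² = ((-4)²)² = 16² = 256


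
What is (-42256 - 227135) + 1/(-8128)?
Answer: -2189610049/8128 ≈ -2.6939e+5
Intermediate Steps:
(-42256 - 227135) + 1/(-8128) = -269391 - 1/8128 = -2189610049/8128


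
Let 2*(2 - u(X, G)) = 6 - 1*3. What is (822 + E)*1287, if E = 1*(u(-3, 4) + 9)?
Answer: 2140281/2 ≈ 1.0701e+6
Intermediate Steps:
u(X, G) = ½ (u(X, G) = 2 - (6 - 1*3)/2 = 2 - (6 - 3)/2 = 2 - ½*3 = 2 - 3/2 = ½)
E = 19/2 (E = 1*(½ + 9) = 1*(19/2) = 19/2 ≈ 9.5000)
(822 + E)*1287 = (822 + 19/2)*1287 = (1663/2)*1287 = 2140281/2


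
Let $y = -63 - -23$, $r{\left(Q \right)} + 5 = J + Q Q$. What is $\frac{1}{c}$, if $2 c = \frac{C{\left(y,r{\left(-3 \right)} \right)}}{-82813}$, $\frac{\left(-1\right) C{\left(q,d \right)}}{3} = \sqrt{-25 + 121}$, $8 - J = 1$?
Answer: $\frac{82813 \sqrt{6}}{36} \approx 5634.7$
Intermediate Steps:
$J = 7$ ($J = 8 - 1 = 7$)
$r{\left(Q \right)} = 2 + Q^{2}$ ($r{\left(Q \right)} = -5 + \left(7 + Q Q\right) = -5 + \left(7 + Q^{2}\right) = 2 + Q^{2}$)
$y = -40$ ($y = -63 + 23 = -40$)
$C{\left(q,d \right)} = - 12 \sqrt{6}$ ($C{\left(q,d \right)} = - 3 \sqrt{-25 + 121} = - 3 \sqrt{96} = - 3 \cdot 4 \sqrt{6} = - 12 \sqrt{6}$)
$c = \frac{6 \sqrt{6}}{82813}$ ($c = \frac{- 12 \sqrt{6} \frac{1}{-82813}}{2} = \frac{- 12 \sqrt{6} \left(- \frac{1}{82813}\right)}{2} = \frac{\frac{12}{82813} \sqrt{6}}{2} = \frac{6 \sqrt{6}}{82813} \approx 0.00017747$)
$\frac{1}{c} = \frac{1}{\frac{6}{82813} \sqrt{6}} = \frac{82813 \sqrt{6}}{36}$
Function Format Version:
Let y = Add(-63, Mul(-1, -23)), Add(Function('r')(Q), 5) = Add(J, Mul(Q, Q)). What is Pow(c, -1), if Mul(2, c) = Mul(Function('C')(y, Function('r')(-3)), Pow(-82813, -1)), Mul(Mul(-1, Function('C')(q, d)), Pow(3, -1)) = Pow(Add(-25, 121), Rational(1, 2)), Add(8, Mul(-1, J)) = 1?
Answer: Mul(Rational(82813, 36), Pow(6, Rational(1, 2))) ≈ 5634.7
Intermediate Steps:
J = 7 (J = Add(8, Mul(-1, 1)) = Add(8, -1) = 7)
Function('r')(Q) = Add(2, Pow(Q, 2)) (Function('r')(Q) = Add(-5, Add(7, Mul(Q, Q))) = Add(-5, Add(7, Pow(Q, 2))) = Add(2, Pow(Q, 2)))
y = -40 (y = Add(-63, 23) = -40)
Function('C')(q, d) = Mul(-12, Pow(6, Rational(1, 2))) (Function('C')(q, d) = Mul(-3, Pow(Add(-25, 121), Rational(1, 2))) = Mul(-3, Pow(96, Rational(1, 2))) = Mul(-3, Mul(4, Pow(6, Rational(1, 2)))) = Mul(-12, Pow(6, Rational(1, 2))))
c = Mul(Rational(6, 82813), Pow(6, Rational(1, 2))) (c = Mul(Rational(1, 2), Mul(Mul(-12, Pow(6, Rational(1, 2))), Pow(-82813, -1))) = Mul(Rational(1, 2), Mul(Mul(-12, Pow(6, Rational(1, 2))), Rational(-1, 82813))) = Mul(Rational(1, 2), Mul(Rational(12, 82813), Pow(6, Rational(1, 2)))) = Mul(Rational(6, 82813), Pow(6, Rational(1, 2))) ≈ 0.00017747)
Pow(c, -1) = Pow(Mul(Rational(6, 82813), Pow(6, Rational(1, 2))), -1) = Mul(Rational(82813, 36), Pow(6, Rational(1, 2)))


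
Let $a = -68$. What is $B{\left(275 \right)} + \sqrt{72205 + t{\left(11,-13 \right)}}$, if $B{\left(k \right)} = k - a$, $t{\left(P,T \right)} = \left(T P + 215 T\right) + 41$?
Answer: $343 + 2 \sqrt{17327} \approx 606.26$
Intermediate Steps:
$t{\left(P,T \right)} = 41 + 215 T + P T$ ($t{\left(P,T \right)} = \left(P T + 215 T\right) + 41 = \left(215 T + P T\right) + 41 = 41 + 215 T + P T$)
$B{\left(k \right)} = 68 + k$ ($B{\left(k \right)} = k - -68 = k + 68 = 68 + k$)
$B{\left(275 \right)} + \sqrt{72205 + t{\left(11,-13 \right)}} = \left(68 + 275\right) + \sqrt{72205 + \left(41 + 215 \left(-13\right) + 11 \left(-13\right)\right)} = 343 + \sqrt{72205 - 2897} = 343 + \sqrt{69308} = 343 + 2 \sqrt{17327}$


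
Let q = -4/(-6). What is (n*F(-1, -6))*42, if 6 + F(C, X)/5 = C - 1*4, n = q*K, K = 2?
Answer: -3080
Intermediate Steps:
q = 2/3 (q = -4*(-1/6) = 2/3 ≈ 0.66667)
n = 4/3 (n = (2/3)*2 = 4/3 ≈ 1.3333)
F(C, X) = -50 + 5*C (F(C, X) = -30 + 5*(C - 1*4) = -30 + 5*(C - 4) = -30 + 5*(-4 + C) = -30 + (-20 + 5*C) = -50 + 5*C)
(n*F(-1, -6))*42 = (4*(-50 + 5*(-1))/3)*42 = (4*(-50 - 5)/3)*42 = ((4/3)*(-55))*42 = -220/3*42 = -3080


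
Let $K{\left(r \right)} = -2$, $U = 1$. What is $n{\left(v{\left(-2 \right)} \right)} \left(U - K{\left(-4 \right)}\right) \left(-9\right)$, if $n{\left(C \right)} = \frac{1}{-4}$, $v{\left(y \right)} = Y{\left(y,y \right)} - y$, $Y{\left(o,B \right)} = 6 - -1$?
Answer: $\frac{27}{4} \approx 6.75$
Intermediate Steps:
$Y{\left(o,B \right)} = 7$ ($Y{\left(o,B \right)} = 6 + 1 = 7$)
$v{\left(y \right)} = 7 - y$
$n{\left(C \right)} = - \frac{1}{4}$
$n{\left(v{\left(-2 \right)} \right)} \left(U - K{\left(-4 \right)}\right) \left(-9\right) = - \frac{1 - -2}{4} \left(-9\right) = - \frac{1 + 2}{4} \left(-9\right) = \left(- \frac{1}{4}\right) 3 \left(-9\right) = \left(- \frac{3}{4}\right) \left(-9\right) = \frac{27}{4}$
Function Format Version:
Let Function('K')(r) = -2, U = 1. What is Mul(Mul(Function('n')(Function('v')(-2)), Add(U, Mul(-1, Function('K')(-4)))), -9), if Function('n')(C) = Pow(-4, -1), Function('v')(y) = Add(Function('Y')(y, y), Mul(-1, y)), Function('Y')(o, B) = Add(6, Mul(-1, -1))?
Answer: Rational(27, 4) ≈ 6.7500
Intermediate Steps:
Function('Y')(o, B) = 7 (Function('Y')(o, B) = Add(6, 1) = 7)
Function('v')(y) = Add(7, Mul(-1, y))
Function('n')(C) = Rational(-1, 4)
Mul(Mul(Function('n')(Function('v')(-2)), Add(U, Mul(-1, Function('K')(-4)))), -9) = Mul(Mul(Rational(-1, 4), Add(1, Mul(-1, -2))), -9) = Mul(Mul(Rational(-1, 4), Add(1, 2)), -9) = Mul(Mul(Rational(-1, 4), 3), -9) = Mul(Rational(-3, 4), -9) = Rational(27, 4)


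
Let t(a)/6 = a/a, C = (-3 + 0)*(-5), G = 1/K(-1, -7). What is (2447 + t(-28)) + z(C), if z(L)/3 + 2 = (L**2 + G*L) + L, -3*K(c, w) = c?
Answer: 3302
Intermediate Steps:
K(c, w) = -c/3
G = 3 (G = 1/(-1/3*(-1)) = 1/(1/3) = 3)
C = 15 (C = -3*(-5) = 15)
t(a) = 6 (t(a) = 6*(a/a) = 6*1 = 6)
z(L) = -6 + 3*L**2 + 12*L (z(L) = -6 + 3*((L**2 + 3*L) + L) = -6 + 3*(L**2 + 4*L) = -6 + (3*L**2 + 12*L) = -6 + 3*L**2 + 12*L)
(2447 + t(-28)) + z(C) = (2447 + 6) + (-6 + 3*15**2 + 12*15) = 2453 + (-6 + 3*225 + 180) = 2453 + (-6 + 675 + 180) = 2453 + 849 = 3302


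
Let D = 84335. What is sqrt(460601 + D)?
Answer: 2*sqrt(136234) ≈ 738.20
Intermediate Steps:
sqrt(460601 + D) = sqrt(460601 + 84335) = sqrt(544936) = 2*sqrt(136234)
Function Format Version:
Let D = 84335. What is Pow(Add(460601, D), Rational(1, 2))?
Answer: Mul(2, Pow(136234, Rational(1, 2))) ≈ 738.20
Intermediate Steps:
Pow(Add(460601, D), Rational(1, 2)) = Pow(Add(460601, 84335), Rational(1, 2)) = Pow(544936, Rational(1, 2)) = Mul(2, Pow(136234, Rational(1, 2)))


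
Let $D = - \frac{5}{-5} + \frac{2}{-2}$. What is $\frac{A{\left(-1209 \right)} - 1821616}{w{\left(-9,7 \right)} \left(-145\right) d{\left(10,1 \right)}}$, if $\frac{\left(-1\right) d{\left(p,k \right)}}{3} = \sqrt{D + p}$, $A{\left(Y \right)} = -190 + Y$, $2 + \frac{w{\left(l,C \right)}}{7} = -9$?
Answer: $\frac{364603 \sqrt{10}}{66990} \approx 17.211$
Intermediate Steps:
$w{\left(l,C \right)} = -77$ ($w{\left(l,C \right)} = -14 + 7 \left(-9\right) = -14 - 63 = -77$)
$D = 0$ ($D = \left(-5\right) \left(- \frac{1}{5}\right) + 2 \left(- \frac{1}{2}\right) = 1 - 1 = 0$)
$d{\left(p,k \right)} = - 3 \sqrt{p}$ ($d{\left(p,k \right)} = - 3 \sqrt{0 + p} = - 3 \sqrt{p}$)
$\frac{A{\left(-1209 \right)} - 1821616}{w{\left(-9,7 \right)} \left(-145\right) d{\left(10,1 \right)}} = \frac{\left(-190 - 1209\right) - 1821616}{\left(-77\right) \left(-145\right) \left(- 3 \sqrt{10}\right)} = \frac{-1399 - 1821616}{11165 \left(- 3 \sqrt{10}\right)} = - \frac{1823015}{\left(-33495\right) \sqrt{10}} = - 1823015 \left(- \frac{\sqrt{10}}{334950}\right) = \frac{364603 \sqrt{10}}{66990}$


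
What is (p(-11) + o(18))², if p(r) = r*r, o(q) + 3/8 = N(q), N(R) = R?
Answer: 1229881/64 ≈ 19217.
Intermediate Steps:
o(q) = -3/8 + q
p(r) = r²
(p(-11) + o(18))² = ((-11)² + (-3/8 + 18))² = (121 + 141/8)² = (1109/8)² = 1229881/64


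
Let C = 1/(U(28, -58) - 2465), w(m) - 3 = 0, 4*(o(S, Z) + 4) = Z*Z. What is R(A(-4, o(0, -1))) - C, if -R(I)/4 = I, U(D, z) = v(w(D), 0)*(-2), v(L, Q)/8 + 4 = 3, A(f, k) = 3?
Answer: -29387/2449 ≈ -12.000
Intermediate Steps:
o(S, Z) = -4 + Z²/4 (o(S, Z) = -4 + (Z*Z)/4 = -4 + Z²/4)
w(m) = 3 (w(m) = 3 + 0 = 3)
v(L, Q) = -8 (v(L, Q) = -32 + 8*3 = -32 + 24 = -8)
U(D, z) = 16 (U(D, z) = -8*(-2) = 16)
R(I) = -4*I
C = -1/2449 (C = 1/(16 - 2465) = 1/(-2449) = -1/2449 ≈ -0.00040833)
R(A(-4, o(0, -1))) - C = -4*3 - 1*(-1/2449) = -12 + 1/2449 = -29387/2449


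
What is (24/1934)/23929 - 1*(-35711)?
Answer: 826329077885/23139343 ≈ 35711.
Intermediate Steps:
(24/1934)/23929 - 1*(-35711) = (24*(1/1934))*(1/23929) + 35711 = (12/967)*(1/23929) + 35711 = 12/23139343 + 35711 = 826329077885/23139343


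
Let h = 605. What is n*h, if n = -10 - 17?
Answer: -16335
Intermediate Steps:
n = -27
n*h = -27*605 = -16335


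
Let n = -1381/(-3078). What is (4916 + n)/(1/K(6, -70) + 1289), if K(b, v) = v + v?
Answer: 1059298030/277726401 ≈ 3.8142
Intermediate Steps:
K(b, v) = 2*v
n = 1381/3078 (n = -1381*(-1/3078) = 1381/3078 ≈ 0.44867)
(4916 + n)/(1/K(6, -70) + 1289) = (4916 + 1381/3078)/(1/(2*(-70)) + 1289) = 15132829/(3078*(1/(-140) + 1289)) = 15132829/(3078*(-1/140 + 1289)) = 15132829/(3078*(180459/140)) = (15132829/3078)*(140/180459) = 1059298030/277726401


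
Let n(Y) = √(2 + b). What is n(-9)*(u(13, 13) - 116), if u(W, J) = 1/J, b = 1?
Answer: -1507*√3/13 ≈ -200.78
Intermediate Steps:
n(Y) = √3 (n(Y) = √(2 + 1) = √3)
n(-9)*(u(13, 13) - 116) = √3*(1/13 - 116) = √3*(-1507/13) = -1507*√3/13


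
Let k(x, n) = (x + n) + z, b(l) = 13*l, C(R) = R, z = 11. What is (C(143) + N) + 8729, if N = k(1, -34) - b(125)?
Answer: 7225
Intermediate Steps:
k(x, n) = 11 + n + x (k(x, n) = (x + n) + 11 = (n + x) + 11 = 11 + n + x)
N = -1647 (N = (11 - 34 + 1) - 13*125 = -22 - 1*1625 = -22 - 1625 = -1647)
(C(143) + N) + 8729 = (143 - 1647) + 8729 = -1504 + 8729 = 7225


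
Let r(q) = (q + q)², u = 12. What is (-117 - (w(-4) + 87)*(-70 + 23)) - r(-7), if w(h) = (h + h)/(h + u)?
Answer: 3729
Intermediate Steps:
r(q) = 4*q² (r(q) = (2*q)² = 4*q²)
w(h) = 2*h/(12 + h) (w(h) = (h + h)/(h + 12) = (2*h)/(12 + h) = 2*h/(12 + h))
(-117 - (w(-4) + 87)*(-70 + 23)) - r(-7) = (-117 - (2*(-4)/(12 - 4) + 87)*(-70 + 23)) - 4*(-7)² = (-117 - (2*(-4)/8 + 87)*(-47)) - 4*49 = (-117 - (2*(-4)*(⅛) + 87)*(-47)) - 1*196 = (-117 - (-1 + 87)*(-47)) - 196 = (-117 - 86*(-47)) - 196 = (-117 - 1*(-4042)) - 196 = (-117 + 4042) - 196 = 3925 - 196 = 3729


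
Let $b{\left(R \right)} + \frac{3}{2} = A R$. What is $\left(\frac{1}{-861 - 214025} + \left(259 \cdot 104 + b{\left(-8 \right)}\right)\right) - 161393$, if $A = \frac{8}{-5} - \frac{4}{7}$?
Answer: $- \frac{72223790888}{537215} \approx -1.3444 \cdot 10^{5}$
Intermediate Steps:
$A = - \frac{76}{35}$ ($A = 8 \left(- \frac{1}{5}\right) - \frac{4}{7} = - \frac{8}{5} - \frac{4}{7} = - \frac{76}{35} \approx -2.1714$)
$b{\left(R \right)} = - \frac{3}{2} - \frac{76 R}{35}$
$\left(\frac{1}{-861 - 214025} + \left(259 \cdot 104 + b{\left(-8 \right)}\right)\right) - 161393 = \left(\frac{1}{-861 - 214025} + \left(259 \cdot 104 - - \frac{1111}{70}\right)\right) - 161393 = \left(\frac{1}{-214886} + \left(26936 + \left(- \frac{3}{2} + \frac{608}{35}\right)\right)\right) - 161393 = \left(- \frac{1}{214886} + \left(26936 + \frac{1111}{70}\right)\right) - 161393 = \left(- \frac{1}{214886} + \frac{1886631}{70}\right) - 161393 = \frac{14478949607}{537215} - 161393 = - \frac{72223790888}{537215}$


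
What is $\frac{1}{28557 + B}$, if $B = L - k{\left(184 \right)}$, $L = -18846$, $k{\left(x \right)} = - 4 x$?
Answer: $\frac{1}{10447} \approx 9.5721 \cdot 10^{-5}$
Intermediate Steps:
$B = -18110$ ($B = -18846 - \left(-4\right) 184 = -18846 - -736 = -18846 + 736 = -18110$)
$\frac{1}{28557 + B} = \frac{1}{28557 - 18110} = \frac{1}{10447}$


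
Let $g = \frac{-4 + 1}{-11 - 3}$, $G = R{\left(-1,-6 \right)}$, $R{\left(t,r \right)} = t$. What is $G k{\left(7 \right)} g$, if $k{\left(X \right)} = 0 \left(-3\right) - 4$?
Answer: $\frac{6}{7} \approx 0.85714$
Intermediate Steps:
$k{\left(X \right)} = -4$ ($k{\left(X \right)} = 0 - 4 = -4$)
$G = -1$
$g = \frac{3}{14}$ ($g = - \frac{3}{-14} = \left(-3\right) \left(- \frac{1}{14}\right) = \frac{3}{14} \approx 0.21429$)
$G k{\left(7 \right)} g = \left(-1\right) \left(-4\right) \frac{3}{14} = 4 \cdot \frac{3}{14} = \frac{6}{7}$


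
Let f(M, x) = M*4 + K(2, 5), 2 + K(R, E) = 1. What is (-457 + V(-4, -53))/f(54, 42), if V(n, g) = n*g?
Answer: -49/43 ≈ -1.1395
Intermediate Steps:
K(R, E) = -1 (K(R, E) = -2 + 1 = -1)
V(n, g) = g*n
f(M, x) = -1 + 4*M (f(M, x) = M*4 - 1 = 4*M - 1 = -1 + 4*M)
(-457 + V(-4, -53))/f(54, 42) = (-457 - 53*(-4))/(-1 + 4*54) = (-457 + 212)/(-1 + 216) = -245/215 = -245*1/215 = -49/43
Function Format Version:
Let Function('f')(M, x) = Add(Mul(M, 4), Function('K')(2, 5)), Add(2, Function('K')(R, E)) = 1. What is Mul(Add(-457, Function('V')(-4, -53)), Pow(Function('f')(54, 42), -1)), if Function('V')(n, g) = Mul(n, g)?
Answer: Rational(-49, 43) ≈ -1.1395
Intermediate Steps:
Function('K')(R, E) = -1 (Function('K')(R, E) = Add(-2, 1) = -1)
Function('V')(n, g) = Mul(g, n)
Function('f')(M, x) = Add(-1, Mul(4, M)) (Function('f')(M, x) = Add(Mul(M, 4), -1) = Add(Mul(4, M), -1) = Add(-1, Mul(4, M)))
Mul(Add(-457, Function('V')(-4, -53)), Pow(Function('f')(54, 42), -1)) = Mul(Add(-457, Mul(-53, -4)), Pow(Add(-1, Mul(4, 54)), -1)) = Mul(Add(-457, 212), Pow(Add(-1, 216), -1)) = Mul(-245, Pow(215, -1)) = Mul(-245, Rational(1, 215)) = Rational(-49, 43)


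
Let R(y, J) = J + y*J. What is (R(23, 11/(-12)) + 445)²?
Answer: 178929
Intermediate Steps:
R(y, J) = J + J*y
(R(23, 11/(-12)) + 445)² = ((11/(-12))*(1 + 23) + 445)² = ((11*(-1/12))*24 + 445)² = (-11/12*24 + 445)² = (-22 + 445)² = 423² = 178929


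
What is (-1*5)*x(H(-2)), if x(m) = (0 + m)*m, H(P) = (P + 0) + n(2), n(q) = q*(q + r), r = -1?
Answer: 0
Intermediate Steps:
n(q) = q*(-1 + q) (n(q) = q*(q - 1) = q*(-1 + q))
H(P) = 2 + P (H(P) = (P + 0) + 2*(-1 + 2) = P + 2*1 = P + 2 = 2 + P)
x(m) = m² (x(m) = m*m = m²)
(-1*5)*x(H(-2)) = (-1*5)*(2 - 2)² = -5*0² = -5*0 = 0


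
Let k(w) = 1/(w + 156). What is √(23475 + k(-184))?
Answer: √4601093/14 ≈ 153.22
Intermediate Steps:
k(w) = 1/(156 + w)
√(23475 + k(-184)) = √(23475 + 1/(156 - 184)) = √(23475 + 1/(-28)) = √(23475 - 1/28) = √(657299/28) = √4601093/14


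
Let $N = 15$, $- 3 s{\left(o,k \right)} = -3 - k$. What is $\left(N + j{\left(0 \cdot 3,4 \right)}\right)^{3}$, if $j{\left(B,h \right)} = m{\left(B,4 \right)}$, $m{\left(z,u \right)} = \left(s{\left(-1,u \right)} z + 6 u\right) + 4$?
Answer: $79507$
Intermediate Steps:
$s{\left(o,k \right)} = 1 + \frac{k}{3}$ ($s{\left(o,k \right)} = - \frac{-3 - k}{3} = 1 + \frac{k}{3}$)
$m{\left(z,u \right)} = 4 + 6 u + z \left(1 + \frac{u}{3}\right)$ ($m{\left(z,u \right)} = \left(\left(1 + \frac{u}{3}\right) z + 6 u\right) + 4 = \left(z \left(1 + \frac{u}{3}\right) + 6 u\right) + 4 = \left(6 u + z \left(1 + \frac{u}{3}\right)\right) + 4 = 4 + 6 u + z \left(1 + \frac{u}{3}\right)$)
$j{\left(B,h \right)} = 28 + \frac{7 B}{3}$ ($j{\left(B,h \right)} = 4 + 6 \cdot 4 + \frac{B \left(3 + 4\right)}{3} = 4 + 24 + \frac{1}{3} B 7 = 4 + 24 + \frac{7 B}{3} = 28 + \frac{7 B}{3}$)
$\left(N + j{\left(0 \cdot 3,4 \right)}\right)^{3} = \left(15 + \left(28 + \frac{7 \cdot 0 \cdot 3}{3}\right)\right)^{3} = \left(15 + \left(28 + \frac{7}{3} \cdot 0\right)\right)^{3} = \left(15 + \left(28 + 0\right)\right)^{3} = \left(15 + 28\right)^{3} = 43^{3} = 79507$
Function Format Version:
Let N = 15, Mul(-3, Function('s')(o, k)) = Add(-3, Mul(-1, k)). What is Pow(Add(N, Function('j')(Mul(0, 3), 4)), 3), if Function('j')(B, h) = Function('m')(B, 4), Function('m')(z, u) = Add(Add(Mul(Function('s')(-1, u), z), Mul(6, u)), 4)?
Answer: 79507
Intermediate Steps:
Function('s')(o, k) = Add(1, Mul(Rational(1, 3), k)) (Function('s')(o, k) = Mul(Rational(-1, 3), Add(-3, Mul(-1, k))) = Add(1, Mul(Rational(1, 3), k)))
Function('m')(z, u) = Add(4, Mul(6, u), Mul(z, Add(1, Mul(Rational(1, 3), u)))) (Function('m')(z, u) = Add(Add(Mul(Add(1, Mul(Rational(1, 3), u)), z), Mul(6, u)), 4) = Add(Add(Mul(z, Add(1, Mul(Rational(1, 3), u))), Mul(6, u)), 4) = Add(Add(Mul(6, u), Mul(z, Add(1, Mul(Rational(1, 3), u)))), 4) = Add(4, Mul(6, u), Mul(z, Add(1, Mul(Rational(1, 3), u)))))
Function('j')(B, h) = Add(28, Mul(Rational(7, 3), B)) (Function('j')(B, h) = Add(4, Mul(6, 4), Mul(Rational(1, 3), B, Add(3, 4))) = Add(4, 24, Mul(Rational(1, 3), B, 7)) = Add(4, 24, Mul(Rational(7, 3), B)) = Add(28, Mul(Rational(7, 3), B)))
Pow(Add(N, Function('j')(Mul(0, 3), 4)), 3) = Pow(Add(15, Add(28, Mul(Rational(7, 3), Mul(0, 3)))), 3) = Pow(Add(15, Add(28, Mul(Rational(7, 3), 0))), 3) = Pow(Add(15, Add(28, 0)), 3) = Pow(Add(15, 28), 3) = Pow(43, 3) = 79507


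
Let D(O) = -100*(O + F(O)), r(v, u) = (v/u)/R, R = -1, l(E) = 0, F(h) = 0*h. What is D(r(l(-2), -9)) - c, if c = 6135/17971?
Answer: -6135/17971 ≈ -0.34138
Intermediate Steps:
F(h) = 0
r(v, u) = -v/u (r(v, u) = (v/u)/(-1) = (v/u)*(-1) = -v/u)
D(O) = -100*O (D(O) = -100*(O + 0) = -100*O)
c = 6135/17971 (c = 6135*(1/17971) = 6135/17971 ≈ 0.34138)
D(r(l(-2), -9)) - c = -(-100)*0/(-9) - 1*6135/17971 = -(-100)*0*(-1)/9 - 6135/17971 = -100*0 - 6135/17971 = 0 - 6135/17971 = -6135/17971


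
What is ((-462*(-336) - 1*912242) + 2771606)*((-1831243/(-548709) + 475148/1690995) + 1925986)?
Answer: 400021935437779309889868/103096019495 ≈ 3.8801e+12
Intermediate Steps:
((-462*(-336) - 1*912242) + 2771606)*((-1831243/(-548709) + 475148/1690995) + 1925986) = ((155232 - 912242) + 2771606)*((-1831243*(-1/548709) + 475148*(1/1690995)) + 1925986) = (-757010 + 2771606)*((1831243/548709 + 475148/1690995) + 1925986) = 2014596*(1119113580239/309288058485 + 1925986) = 2014596*(595685589722871449/309288058485) = 400021935437779309889868/103096019495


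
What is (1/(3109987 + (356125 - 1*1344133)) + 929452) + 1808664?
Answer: 5810224651565/2121979 ≈ 2.7381e+6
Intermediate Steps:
(1/(3109987 + (356125 - 1*1344133)) + 929452) + 1808664 = (1/(3109987 + (356125 - 1344133)) + 929452) + 1808664 = (1/(3109987 - 988008) + 929452) + 1808664 = (1/2121979 + 929452) + 1808664 = 1972277625509/2121979 + 1808664 = 5810224651565/2121979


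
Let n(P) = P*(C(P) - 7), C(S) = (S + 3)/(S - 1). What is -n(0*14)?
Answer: 0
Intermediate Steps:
C(S) = (3 + S)/(-1 + S)
n(P) = P*(-7 + (3 + P)/(-1 + P)) (n(P) = P*((3 + P)/(-1 + P) - 7) = P*(-7 + (3 + P)/(-1 + P)))
-n(0*14) = -2*0*14*(5 - 0*14)/(-1 + 0*14) = -2*0*(5 - 3*0)/(-1 + 0) = -2*0*(5 + 0)/(-1) = -2*0*(-1)*5 = -1*0 = 0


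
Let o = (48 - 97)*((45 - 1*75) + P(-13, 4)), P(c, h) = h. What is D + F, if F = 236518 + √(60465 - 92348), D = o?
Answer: 237792 + I*√31883 ≈ 2.3779e+5 + 178.56*I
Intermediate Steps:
o = 1274 (o = (48 - 97)*((45 - 1*75) + 4) = -49*((45 - 75) + 4) = -49*(-30 + 4) = -49*(-26) = 1274)
D = 1274
F = 236518 + I*√31883 (F = 236518 + √(-31883) = 236518 + I*√31883 ≈ 2.3652e+5 + 178.56*I)
D + F = 1274 + (236518 + I*√31883) = 237792 + I*√31883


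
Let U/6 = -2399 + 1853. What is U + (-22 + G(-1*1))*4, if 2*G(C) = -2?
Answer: -3368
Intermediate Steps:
G(C) = -1 (G(C) = (½)*(-2) = -1)
U = -3276 (U = 6*(-2399 + 1853) = 6*(-546) = -3276)
U + (-22 + G(-1*1))*4 = -3276 + (-22 - 1)*4 = -3276 - 23*4 = -3276 - 92 = -3368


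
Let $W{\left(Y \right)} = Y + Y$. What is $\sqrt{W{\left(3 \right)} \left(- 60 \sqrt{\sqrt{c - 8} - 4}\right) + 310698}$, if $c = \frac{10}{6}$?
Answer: $\sqrt{310698 - 120 \sqrt{3} \sqrt{-12 + i \sqrt{57}}} \approx 557.21 - 0.675 i$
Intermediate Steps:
$c = \frac{5}{3}$ ($c = 10 \cdot \frac{1}{6} = \frac{5}{3} \approx 1.6667$)
$W{\left(Y \right)} = 2 Y$
$\sqrt{W{\left(3 \right)} \left(- 60 \sqrt{\sqrt{c - 8} - 4}\right) + 310698} = \sqrt{2 \cdot 3 \left(- 60 \sqrt{\sqrt{\frac{5}{3} - 8} - 4}\right) + 310698} = \sqrt{6 \left(- 60 \sqrt{\sqrt{- \frac{19}{3}} - 4}\right) + 310698} = \sqrt{6 \left(- 60 \sqrt{\frac{i \sqrt{57}}{3} - 4}\right) + 310698} = \sqrt{6 \left(- 60 \sqrt{-4 + \frac{i \sqrt{57}}{3}}\right) + 310698} = \sqrt{- 360 \sqrt{-4 + \frac{i \sqrt{57}}{3}} + 310698} = \sqrt{310698 - 360 \sqrt{-4 + \frac{i \sqrt{57}}{3}}}$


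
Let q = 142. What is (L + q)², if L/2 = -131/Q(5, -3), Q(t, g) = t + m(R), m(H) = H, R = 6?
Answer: 1690000/121 ≈ 13967.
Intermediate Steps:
Q(t, g) = 6 + t (Q(t, g) = t + 6 = 6 + t)
L = -262/11 (L = 2*(-131/(6 + 5)) = 2*(-131/11) = -262/11 ≈ -23.818)
(L + q)² = (-262/11 + 142)² = (1300/11)² = 1690000/121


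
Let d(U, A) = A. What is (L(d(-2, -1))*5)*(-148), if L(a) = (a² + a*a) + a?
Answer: -740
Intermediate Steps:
L(a) = a + 2*a² (L(a) = (a² + a²) + a = 2*a² + a = a + 2*a²)
(L(d(-2, -1))*5)*(-148) = (-(1 + 2*(-1))*5)*(-148) = (-(1 - 2)*5)*(-148) = (-1*(-1)*5)*(-148) = (1*5)*(-148) = 5*(-148) = -740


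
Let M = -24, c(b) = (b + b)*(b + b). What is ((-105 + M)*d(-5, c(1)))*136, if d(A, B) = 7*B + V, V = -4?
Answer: -421056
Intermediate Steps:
c(b) = 4*b² (c(b) = (2*b)*(2*b) = 4*b²)
d(A, B) = -4 + 7*B (d(A, B) = 7*B - 4 = -4 + 7*B)
((-105 + M)*d(-5, c(1)))*136 = ((-105 - 24)*(-4 + 7*(4*1²)))*136 = -129*(-4 + 7*(4*1))*136 = -129*(-4 + 7*4)*136 = -129*(-4 + 28)*136 = -129*24*136 = -3096*136 = -421056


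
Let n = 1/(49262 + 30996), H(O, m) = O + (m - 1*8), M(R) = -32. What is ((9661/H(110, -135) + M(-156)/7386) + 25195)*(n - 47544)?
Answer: -643343879697769653/543386789 ≈ -1.1840e+9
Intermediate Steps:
H(O, m) = -8 + O + m (H(O, m) = O + (m - 8) = O + (-8 + m) = -8 + O + m)
n = 1/80258 ≈ 1.2460e-5
((9661/H(110, -135) + M(-156)/7386) + 25195)*(n - 47544) = ((9661/(-8 + 110 - 135) - 32/7386) + 25195)*(1/80258 - 47544) = ((9661/(-33) - 32*1/7386) + 25195)*(-3815786351/80258) = ((9661*(-1/33) - 16/3693) + 25195)*(-3815786351/80258) = ((-9661/33 - 16/3693) + 25195)*(-3815786351/80258) = (-3964289/13541 + 25195)*(-3815786351/80258) = (337201206/13541)*(-3815786351/80258) = -643343879697769653/543386789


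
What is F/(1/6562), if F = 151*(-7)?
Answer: -6936034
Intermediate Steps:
F = -1057
F/(1/6562) = -1057/(1/6562) = -1057/1/6562 = -1057*6562 = -6936034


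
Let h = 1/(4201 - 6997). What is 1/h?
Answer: -2796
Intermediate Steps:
h = -1/2796 (h = 1/(-2796) = -1/2796 ≈ -0.00035765)
1/h = 1/(-1/2796) = -2796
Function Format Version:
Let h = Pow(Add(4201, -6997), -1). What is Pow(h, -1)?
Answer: -2796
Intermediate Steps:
h = Rational(-1, 2796) (h = Pow(-2796, -1) = Rational(-1, 2796) ≈ -0.00035765)
Pow(h, -1) = Pow(Rational(-1, 2796), -1) = -2796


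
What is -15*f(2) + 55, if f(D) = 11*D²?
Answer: -605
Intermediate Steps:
-15*f(2) + 55 = -165*2² + 55 = -165*4 + 55 = -15*44 + 55 = -660 + 55 = -605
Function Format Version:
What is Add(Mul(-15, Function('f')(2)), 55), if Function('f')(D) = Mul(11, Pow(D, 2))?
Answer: -605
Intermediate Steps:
Add(Mul(-15, Function('f')(2)), 55) = Add(Mul(-15, Mul(11, Pow(2, 2))), 55) = Add(Mul(-15, Mul(11, 4)), 55) = Add(Mul(-15, 44), 55) = Add(-660, 55) = -605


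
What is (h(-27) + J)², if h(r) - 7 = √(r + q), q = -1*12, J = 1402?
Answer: (1409 + I*√39)² ≈ 1.9852e+6 + 1.76e+4*I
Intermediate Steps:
q = -12
h(r) = 7 + √(-12 + r) (h(r) = 7 + √(r - 12) = 7 + √(-12 + r))
(h(-27) + J)² = ((7 + √(-12 - 27)) + 1402)² = ((7 + √(-39)) + 1402)² = ((7 + I*√39) + 1402)² = (1409 + I*√39)²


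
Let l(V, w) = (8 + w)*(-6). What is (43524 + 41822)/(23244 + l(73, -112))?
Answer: 42673/11934 ≈ 3.5757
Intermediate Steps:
l(V, w) = -48 - 6*w
(43524 + 41822)/(23244 + l(73, -112)) = (43524 + 41822)/(23244 + (-48 - 6*(-112))) = 85346/(23244 + (-48 + 672)) = 85346/(23244 + 624) = 85346/23868 = 85346*(1/23868) = 42673/11934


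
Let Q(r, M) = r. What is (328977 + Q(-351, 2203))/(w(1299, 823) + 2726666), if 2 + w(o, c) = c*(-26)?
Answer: 164313/1352633 ≈ 0.12148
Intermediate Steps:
w(o, c) = -2 - 26*c (w(o, c) = -2 + c*(-26) = -2 - 26*c)
(328977 + Q(-351, 2203))/(w(1299, 823) + 2726666) = (328977 - 351)/((-2 - 26*823) + 2726666) = 328626/((-2 - 21398) + 2726666) = 328626/(-21400 + 2726666) = 328626/2705266 = 328626*(1/2705266) = 164313/1352633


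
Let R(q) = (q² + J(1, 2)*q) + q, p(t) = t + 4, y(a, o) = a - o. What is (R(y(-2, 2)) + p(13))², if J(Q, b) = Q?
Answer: 625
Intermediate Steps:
p(t) = 4 + t
R(q) = q² + 2*q (R(q) = (q² + 1*q) + q = (q² + q) + q = (q + q²) + q = q² + 2*q)
(R(y(-2, 2)) + p(13))² = ((-2 - 1*2)*(2 + (-2 - 1*2)) + (4 + 13))² = ((-2 - 2)*(2 + (-2 - 2)) + 17)² = (-4*(2 - 4) + 17)² = (-4*(-2) + 17)² = (8 + 17)² = 25² = 625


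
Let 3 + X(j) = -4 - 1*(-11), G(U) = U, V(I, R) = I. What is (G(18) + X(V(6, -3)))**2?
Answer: 484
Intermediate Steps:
X(j) = 4 (X(j) = -3 + (-4 - 1*(-11)) = -3 + (-4 + 11) = -3 + 7 = 4)
(G(18) + X(V(6, -3)))**2 = (18 + 4)**2 = 22**2 = 484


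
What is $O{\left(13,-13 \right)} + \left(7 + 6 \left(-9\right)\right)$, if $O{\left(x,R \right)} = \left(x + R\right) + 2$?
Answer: $-45$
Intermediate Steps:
$O{\left(x,R \right)} = 2 + R + x$ ($O{\left(x,R \right)} = \left(R + x\right) + 2 = 2 + R + x$)
$O{\left(13,-13 \right)} + \left(7 + 6 \left(-9\right)\right) = \left(2 - 13 + 13\right) + \left(7 + 6 \left(-9\right)\right) = 2 + \left(7 - 54\right) = 2 - 47 = -45$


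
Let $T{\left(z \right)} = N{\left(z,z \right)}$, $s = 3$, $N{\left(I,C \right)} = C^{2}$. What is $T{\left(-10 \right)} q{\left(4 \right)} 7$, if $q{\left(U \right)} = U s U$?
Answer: $33600$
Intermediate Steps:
$T{\left(z \right)} = z^{2}$
$q{\left(U \right)} = 3 U^{2}$ ($q{\left(U \right)} = U 3 U = 3 U U = 3 U^{2}$)
$T{\left(-10 \right)} q{\left(4 \right)} 7 = \left(-10\right)^{2} \cdot 3 \cdot 4^{2} \cdot 7 = 100 \cdot 3 \cdot 16 \cdot 7 = 100 \cdot 48 \cdot 7 = 4800 \cdot 7 = 33600$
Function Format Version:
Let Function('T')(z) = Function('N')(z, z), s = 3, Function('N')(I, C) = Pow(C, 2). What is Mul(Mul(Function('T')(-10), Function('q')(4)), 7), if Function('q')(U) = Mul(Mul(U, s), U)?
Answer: 33600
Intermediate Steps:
Function('T')(z) = Pow(z, 2)
Function('q')(U) = Mul(3, Pow(U, 2)) (Function('q')(U) = Mul(Mul(U, 3), U) = Mul(Mul(3, U), U) = Mul(3, Pow(U, 2)))
Mul(Mul(Function('T')(-10), Function('q')(4)), 7) = Mul(Mul(Pow(-10, 2), Mul(3, Pow(4, 2))), 7) = Mul(Mul(100, Mul(3, 16)), 7) = Mul(Mul(100, 48), 7) = Mul(4800, 7) = 33600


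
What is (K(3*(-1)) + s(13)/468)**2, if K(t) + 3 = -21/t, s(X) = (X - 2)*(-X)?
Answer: 17689/1296 ≈ 13.649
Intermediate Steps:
s(X) = -X*(-2 + X) (s(X) = (-2 + X)*(-X) = -X*(-2 + X))
K(t) = -3 - 21/t
(K(3*(-1)) + s(13)/468)**2 = ((-3 - 21/(3*(-1))) + (13*(2 - 1*13))/468)**2 = ((-3 - 21/(-3)) + (13*(2 - 13))*(1/468))**2 = ((-3 - 21*(-1/3)) + (13*(-11))*(1/468))**2 = ((-3 + 7) - 143*1/468)**2 = (4 - 11/36)**2 = (133/36)**2 = 17689/1296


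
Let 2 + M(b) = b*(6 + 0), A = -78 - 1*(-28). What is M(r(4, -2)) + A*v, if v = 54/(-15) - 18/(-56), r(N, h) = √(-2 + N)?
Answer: 2267/14 + 6*√2 ≈ 170.41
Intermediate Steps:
v = -459/140 (v = 54*(-1/15) - 18*(-1/56) = -18/5 + 9/28 = -459/140 ≈ -3.2786)
A = -50 (A = -78 + 28 = -50)
M(b) = -2 + 6*b (M(b) = -2 + b*(6 + 0) = -2 + b*6 = -2 + 6*b)
M(r(4, -2)) + A*v = (-2 + 6*√(-2 + 4)) - 50*(-459/140) = (-2 + 6*√2) + 2295/14 = 2267/14 + 6*√2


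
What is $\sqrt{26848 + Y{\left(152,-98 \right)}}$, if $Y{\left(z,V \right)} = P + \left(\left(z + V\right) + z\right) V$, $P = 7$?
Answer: $\sqrt{6667} \approx 81.652$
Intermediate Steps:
$Y{\left(z,V \right)} = 7 + V \left(V + 2 z\right)$ ($Y{\left(z,V \right)} = 7 + \left(\left(z + V\right) + z\right) V = 7 + \left(\left(V + z\right) + z\right) V = 7 + \left(V + 2 z\right) V = 7 + V \left(V + 2 z\right)$)
$\sqrt{26848 + Y{\left(152,-98 \right)}} = \sqrt{26848 + \left(7 + \left(-98\right)^{2} + 2 \left(-98\right) 152\right)} = \sqrt{26848 + \left(7 + 9604 - 29792\right)} = \sqrt{26848 - 20181} = \sqrt{6667}$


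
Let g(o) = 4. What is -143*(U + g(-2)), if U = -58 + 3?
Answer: 7293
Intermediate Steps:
U = -55
-143*(U + g(-2)) = -143*(-55 + 4) = -143*(-51) = 7293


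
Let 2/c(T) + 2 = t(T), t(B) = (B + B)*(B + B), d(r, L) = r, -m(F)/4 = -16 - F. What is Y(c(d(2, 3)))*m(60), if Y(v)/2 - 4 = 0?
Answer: 2432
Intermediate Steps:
m(F) = 64 + 4*F (m(F) = -4*(-16 - F) = 64 + 4*F)
t(B) = 4*B² (t(B) = (2*B)*(2*B) = 4*B²)
c(T) = 2/(-2 + 4*T²)
Y(v) = 8 (Y(v) = 8 + 2*0 = 8 + 0 = 8)
Y(c(d(2, 3)))*m(60) = 8*(64 + 4*60) = 8*(64 + 240) = 8*304 = 2432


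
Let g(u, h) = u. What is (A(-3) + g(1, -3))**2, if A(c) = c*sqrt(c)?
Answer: (1 - 3*I*sqrt(3))**2 ≈ -26.0 - 10.392*I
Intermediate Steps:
A(c) = c**(3/2)
(A(-3) + g(1, -3))**2 = ((-3)**(3/2) + 1)**2 = (-3*I*sqrt(3) + 1)**2 = (1 - 3*I*sqrt(3))**2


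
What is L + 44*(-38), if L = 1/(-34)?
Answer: -56849/34 ≈ -1672.0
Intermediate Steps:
L = -1/34 ≈ -0.029412
L + 44*(-38) = -1/34 + 44*(-38) = -1/34 - 1672 = -56849/34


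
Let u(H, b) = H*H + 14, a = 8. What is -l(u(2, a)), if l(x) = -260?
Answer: 260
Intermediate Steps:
u(H, b) = 14 + H² (u(H, b) = H² + 14 = 14 + H²)
-l(u(2, a)) = -1*(-260) = 260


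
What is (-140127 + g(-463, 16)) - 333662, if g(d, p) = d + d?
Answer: -474715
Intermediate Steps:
g(d, p) = 2*d
(-140127 + g(-463, 16)) - 333662 = (-140127 + 2*(-463)) - 333662 = (-140127 - 926) - 333662 = -141053 - 333662 = -474715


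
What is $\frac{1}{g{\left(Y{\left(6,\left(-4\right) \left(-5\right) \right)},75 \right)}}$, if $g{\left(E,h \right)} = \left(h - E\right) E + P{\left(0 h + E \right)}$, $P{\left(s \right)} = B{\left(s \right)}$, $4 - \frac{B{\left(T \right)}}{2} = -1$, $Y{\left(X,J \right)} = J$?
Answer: $\frac{1}{1110} \approx 0.0009009$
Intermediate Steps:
$B{\left(T \right)} = 10$ ($B{\left(T \right)} = 8 - -2 = 8 + 2 = 10$)
$P{\left(s \right)} = 10$
$g{\left(E,h \right)} = 10 + E \left(h - E\right)$ ($g{\left(E,h \right)} = \left(h - E\right) E + 10 = E \left(h - E\right) + 10 = 10 + E \left(h - E\right)$)
$\frac{1}{g{\left(Y{\left(6,\left(-4\right) \left(-5\right) \right)},75 \right)}} = \frac{1}{10 - \left(\left(-4\right) \left(-5\right)\right)^{2} + \left(-4\right) \left(-5\right) 75} = \frac{1}{10 - 20^{2} + 20 \cdot 75} = \frac{1}{10 - 400 + 1500} = \frac{1}{1110}$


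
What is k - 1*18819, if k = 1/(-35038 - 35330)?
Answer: -1324255393/70368 ≈ -18819.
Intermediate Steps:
k = -1/70368 (k = 1/(-70368) = -1/70368 ≈ -1.4211e-5)
k - 1*18819 = -1/70368 - 1*18819 = -1/70368 - 18819 = -1324255393/70368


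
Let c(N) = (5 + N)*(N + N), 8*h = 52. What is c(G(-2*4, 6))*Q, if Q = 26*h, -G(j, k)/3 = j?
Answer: 235248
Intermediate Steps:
h = 13/2 (h = (⅛)*52 = 13/2 ≈ 6.5000)
G(j, k) = -3*j
c(N) = 2*N*(5 + N) (c(N) = (5 + N)*(2*N) = 2*N*(5 + N))
Q = 169 (Q = 26*(13/2) = 169)
c(G(-2*4, 6))*Q = (2*(-(-6)*4)*(5 - (-6)*4))*169 = (2*(-3*(-8))*(5 - 3*(-8)))*169 = (2*24*(5 + 24))*169 = (2*24*29)*169 = 1392*169 = 235248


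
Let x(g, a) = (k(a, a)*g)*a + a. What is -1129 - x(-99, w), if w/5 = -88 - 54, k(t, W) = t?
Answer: 49905481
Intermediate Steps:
w = -710 (w = 5*(-88 - 54) = 5*(-142) = -710)
x(g, a) = a + g*a² (x(g, a) = (a*g)*a + a = g*a² + a = a + g*a²)
-1129 - x(-99, w) = -1129 - (-710)*(1 - 710*(-99)) = -1129 - (-710)*(1 + 70290) = -1129 - (-710)*70291 = -1129 - 1*(-49906610) = -1129 + 49906610 = 49905481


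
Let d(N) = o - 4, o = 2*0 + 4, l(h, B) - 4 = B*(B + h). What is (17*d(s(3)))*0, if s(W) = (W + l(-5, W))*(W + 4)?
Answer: 0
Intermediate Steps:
l(h, B) = 4 + B*(B + h)
o = 4 (o = 0 + 4 = 4)
s(W) = (4 + W)*(4 + W² - 4*W) (s(W) = (W + (4 + W² + W*(-5)))*(W + 4) = (W + (4 + W² - 5*W))*(4 + W) = (4 + W² - 4*W)*(4 + W) = (4 + W)*(4 + W² - 4*W))
d(N) = 0 (d(N) = 4 - 4 = 0)
(17*d(s(3)))*0 = (17*0)*0 = 0*0 = 0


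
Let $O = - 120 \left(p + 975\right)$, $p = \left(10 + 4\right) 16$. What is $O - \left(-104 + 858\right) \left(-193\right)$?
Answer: $1642$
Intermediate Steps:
$p = 224$ ($p = 14 \cdot 16 = 224$)
$O = -143880$ ($O = - 120 \left(224 + 975\right) = \left(-120\right) 1199 = -143880$)
$O - \left(-104 + 858\right) \left(-193\right) = -143880 - \left(-104 + 858\right) \left(-193\right) = -143880 - 754 \left(-193\right) = -143880 - -145522 = -143880 + 145522 = 1642$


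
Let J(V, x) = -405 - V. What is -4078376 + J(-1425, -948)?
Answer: -4077356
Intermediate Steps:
-4078376 + J(-1425, -948) = -4078376 + (-405 - 1*(-1425)) = -4078376 + (-405 + 1425) = -4078376 + 1020 = -4077356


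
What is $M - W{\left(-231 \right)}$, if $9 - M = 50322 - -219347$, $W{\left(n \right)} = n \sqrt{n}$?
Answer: $-269660 + 231 i \sqrt{231} \approx -2.6966 \cdot 10^{5} + 3510.9 i$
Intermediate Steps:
$W{\left(n \right)} = n^{\frac{3}{2}}$
$M = -269660$ ($M = 9 - \left(50322 - -219347\right) = 9 - \left(50322 + 219347\right) = 9 - 269669 = -269660$)
$M - W{\left(-231 \right)} = -269660 - \left(-231\right)^{\frac{3}{2}} = -269660 - - 231 i \sqrt{231} = -269660 + 231 i \sqrt{231}$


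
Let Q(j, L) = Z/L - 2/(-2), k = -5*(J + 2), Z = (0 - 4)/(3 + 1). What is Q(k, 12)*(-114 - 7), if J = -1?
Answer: -1331/12 ≈ -110.92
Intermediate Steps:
Z = -1 (Z = -4/4 = -4*1/4 = -1)
k = -5 (k = -5*(-1 + 2) = -5*1 = -5)
Q(j, L) = 1 - 1/L (Q(j, L) = -1/L - 2/(-2) = -1/L - 2*(-1/2) = -1/L + 1 = 1 - 1/L)
Q(k, 12)*(-114 - 7) = ((-1 + 12)/12)*(-114 - 7) = ((1/12)*11)*(-121) = (11/12)*(-121) = -1331/12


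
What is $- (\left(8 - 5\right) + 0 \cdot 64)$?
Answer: $-3$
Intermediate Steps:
$- (\left(8 - 5\right) + 0 \cdot 64) = - (\left(8 - 5\right) + 0) = - (3 + 0) = \left(-1\right) 3 = -3$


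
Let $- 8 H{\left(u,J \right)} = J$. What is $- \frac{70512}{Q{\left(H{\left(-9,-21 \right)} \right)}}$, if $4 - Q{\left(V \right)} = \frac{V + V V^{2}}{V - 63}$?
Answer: $- \frac{34597888}{2131} \approx -16236.0$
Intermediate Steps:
$H{\left(u,J \right)} = - \frac{J}{8}$
$Q{\left(V \right)} = 4 - \frac{V + V^{3}}{-63 + V}$ ($Q{\left(V \right)} = 4 - \frac{V + V V^{2}}{V - 63} = 4 - \frac{V + V^{3}}{-63 + V}$)
$- \frac{70512}{Q{\left(H{\left(-9,-21 \right)} \right)}} = - \frac{70512}{\frac{1}{-63 - - \frac{21}{8}} \left(-252 - \left(\left(- \frac{1}{8}\right) \left(-21\right)\right)^{3} + 3 \left(\left(- \frac{1}{8}\right) \left(-21\right)\right)\right)} = - \frac{70512}{\frac{1}{-63 + \frac{21}{8}} \left(-252 - \left(\frac{21}{8}\right)^{3} + 3 \cdot \frac{21}{8}\right)} = - \frac{70512}{\frac{1}{- \frac{483}{8}} \left(-252 - \frac{9261}{512} + \frac{63}{8}\right)} = - \frac{70512}{\left(- \frac{8}{483}\right) \left(-252 - \frac{9261}{512} + \frac{63}{8}\right)} = - \frac{70512}{\left(- \frac{8}{483}\right) \left(- \frac{134253}{512}\right)} = - \frac{70512}{\frac{6393}{1472}} = \left(-70512\right) \frac{1472}{6393} = - \frac{34597888}{2131}$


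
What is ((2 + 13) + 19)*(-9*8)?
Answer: -2448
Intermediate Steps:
((2 + 13) + 19)*(-9*8) = (15 + 19)*(-72) = 34*(-72) = -2448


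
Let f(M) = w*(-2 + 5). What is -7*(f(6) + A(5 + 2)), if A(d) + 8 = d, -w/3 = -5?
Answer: -308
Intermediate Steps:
w = 15 (w = -3*(-5) = 15)
f(M) = 45 (f(M) = 15*(-2 + 5) = 15*3 = 45)
A(d) = -8 + d
-7*(f(6) + A(5 + 2)) = -7*(45 + (-8 + (5 + 2))) = -7*(45 + (-8 + 7)) = -7*(45 - 1) = -7*44 = -308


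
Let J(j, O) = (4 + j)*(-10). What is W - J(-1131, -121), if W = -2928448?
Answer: -2939718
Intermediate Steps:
J(j, O) = -40 - 10*j
W - J(-1131, -121) = -2928448 - (-40 - 10*(-1131)) = -2928448 - (-40 + 11310) = -2928448 - 1*11270 = -2928448 - 11270 = -2939718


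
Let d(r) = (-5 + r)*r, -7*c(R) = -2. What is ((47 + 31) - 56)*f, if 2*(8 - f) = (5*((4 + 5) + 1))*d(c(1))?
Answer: 44924/49 ≈ 916.82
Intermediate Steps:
c(R) = 2/7 (c(R) = -1/7*(-2) = 2/7)
d(r) = r*(-5 + r)
f = 2042/49 (f = 8 - 5*((4 + 5) + 1)*2*(-5 + 2/7)/7/2 = 8 - 5*(9 + 1)*(2/7)*(-33/7)/2 = 8 - 5*10*(-66)/(2*49) = 8 - 25*(-66)/49 = 8 - 1/2*(-3300/49) = 8 + 1650/49 = 2042/49 ≈ 41.673)
((47 + 31) - 56)*f = ((47 + 31) - 56)*(2042/49) = (78 - 56)*(2042/49) = 22*(2042/49) = 44924/49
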